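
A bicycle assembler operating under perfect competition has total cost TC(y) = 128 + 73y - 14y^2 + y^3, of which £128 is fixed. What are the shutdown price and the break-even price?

Shutdown price = £24; break-even price = £41

AVC = 73 - 14y + y^2; minimized at y = 7, giving min AVC = £24. That is the shutdown price.
ATC = 128/y + 73 - 14y + y^2. Setting dATC/dy = −128/y^2 − 14 + 2y = 0 gives y = 8 (since 2·8^3 − 14·8^2 = 128).
min ATC = 128/8 + 73 − 14·8 + 8^2 = £41. That is the break-even price.
Between these two prices the firm operates at a loss; above £41 it earns a profit.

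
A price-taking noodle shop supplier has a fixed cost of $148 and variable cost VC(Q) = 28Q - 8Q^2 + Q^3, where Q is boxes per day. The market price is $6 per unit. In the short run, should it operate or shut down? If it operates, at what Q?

Strip out fixed cost: VC = 28Q - 8Q^2 + Q^3. Then AVC = 28 - 8Q + Q^2 and MC = 28 - 16Q + 3Q^2.
AVC is minimized where dAVC/dQ = -8 + 2Q = 0, at Q = 4; min AVC = 28 - 8·4 + 4^2 = $12.
With P < min AVC ($6 < $12), every unit sold adds to the loss.
Shutting down limits the loss to fixed cost, $148.

Shut down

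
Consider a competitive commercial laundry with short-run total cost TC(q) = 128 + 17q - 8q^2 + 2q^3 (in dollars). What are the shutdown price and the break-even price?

AVC = 17 - 8q + 2q^2; minimized at q = 2, giving min AVC = $9. That is the shutdown price.
ATC = 128/q + 17 - 8q + 2q^2. Setting dATC/dq = −128/q^2 − 8 + 4q = 0 gives q = 4 (since 4·4^3 − 8·4^2 = 128).
min ATC = 128/4 + 17 − 8·4 + 2·4^2 = $49. That is the break-even price.
For $9 ≤ P < $49 the firm produces at a loss; below $9 it shuts down.

Shutdown price = $9; break-even price = $49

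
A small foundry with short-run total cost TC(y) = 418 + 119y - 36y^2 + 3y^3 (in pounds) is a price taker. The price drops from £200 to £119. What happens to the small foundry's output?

MC = 119 - 72y + 9y^2; the shutdown threshold is min AVC = £11 (at y = 6).
With P = £200 above the shutdown price, P = MC gives y = 9.
At P = £119 ≥ min AVC, set P = MC: y = 8. The firm stays open but cuts output.

Output falls from 9 to 8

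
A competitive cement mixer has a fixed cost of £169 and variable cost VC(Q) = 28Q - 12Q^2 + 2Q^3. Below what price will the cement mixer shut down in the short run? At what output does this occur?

The firm shuts down when price falls below the minimum of average variable cost. AVC = VC/Q = 28 - 12Q + 2Q^2.
dAVC/dQ = -12 + 4Q = 0 gives Q = 3. min AVC = 28 - 12·3 + 2·3^2 = 10.
So the shutdown price is £10.

£10 per unit, at Q = 3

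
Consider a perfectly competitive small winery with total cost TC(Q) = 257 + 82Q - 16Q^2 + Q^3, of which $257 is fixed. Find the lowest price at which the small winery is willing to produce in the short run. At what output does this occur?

The firm shuts down when price falls below the minimum of average variable cost. AVC = VC/Q = 82 - 16Q + Q^2.
At the minimum of AVC, MC = AVC. MC = 82 - 32Q + 3Q^2; setting MC = AVC gives 2Q^2 - 16Q = 0, so Q = 8. min AVC = 18.
The firm shuts down for any P below $18.

$18 per unit, at Q = 8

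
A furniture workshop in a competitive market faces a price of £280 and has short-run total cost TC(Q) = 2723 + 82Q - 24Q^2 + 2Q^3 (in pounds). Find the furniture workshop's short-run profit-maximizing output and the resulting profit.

Profit = -£303 at Q = 11

AVC = 82 - 24Q + 2Q^2 has its minimum £10 at Q = 6; price £280 clears that bar, so the firm operates.
With MC = 82 - 48Q + 6Q^2, P = MC on the upward-sloping part at Q* = 11.
TR = 280·11 = 3080. TC = 2723 + 660 = 3383. Profit = 3080 − 3383 = -£303.
Shutting down would mean losing the fixed cost of £2723, so operating at a loss of £303 is better by £2420.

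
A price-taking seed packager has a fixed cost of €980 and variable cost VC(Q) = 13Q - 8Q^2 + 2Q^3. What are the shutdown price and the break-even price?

Shutdown price = €5; break-even price = €195

AVC = 13 - 8Q + 2Q^2; minimized at Q = 2, giving min AVC = €5. That is the shutdown price.
ATC = 980/Q + 13 - 8Q + 2Q^2. Setting dATC/dQ = −980/Q^2 − 8 + 4Q = 0 gives Q = 7 (since 4·7^3 − 8·7^2 = 980).
min ATC = 980/7 + 13 − 8·7 + 2·7^2 = €195. That is the break-even price.
Between these two prices the firm operates at a loss; above €195 it earns a profit.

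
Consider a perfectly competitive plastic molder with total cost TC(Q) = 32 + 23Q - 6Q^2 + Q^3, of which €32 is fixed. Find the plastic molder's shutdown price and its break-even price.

Shutdown price = min AVC. AVC = 23 - 6Q + Q^2, with vertex at Q = 3 and minimum €14.
ATC = 32/Q + 23 - 6Q + Q^2. Setting dATC/dQ = −32/Q^2 − 6 + 2Q = 0 gives Q = 4 (since 2·4^3 − 6·4^2 = 32).
min ATC = 32/4 + 23 − 6·4 + 4^2 = €23. That is the break-even price.
For €14 ≤ P < €23 the firm produces at a loss; below €14 it shuts down.

Shutdown price = €14; break-even price = €23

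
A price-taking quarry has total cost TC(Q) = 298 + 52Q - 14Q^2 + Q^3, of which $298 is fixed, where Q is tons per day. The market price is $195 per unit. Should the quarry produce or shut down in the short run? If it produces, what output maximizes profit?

Produce at Q = 13

From TC, MC = TC'(Q) = 52 - 28Q + 3Q^2 and AVC = VC/Q = 52 - 14Q + Q^2.
The AVC parabola has its vertex at Q = 14/2 = 7, where AVC = 52 - 14·7 + 7^2 = $3.
Since P = $195 ≥ min AVC = $3, price covers variable cost and the firm should produce.
Solving P = MC: -143 - 28Q + 3Q^2 = 0 ⇒ Q = -11/3 or 13. On the upward-sloping branch, Q* = 13.
Check: AVC at Q = 13 is $39 ≤ P, so revenue covers variable cost.
Profit = P·Q − TC = 195·13 − 805 = $1730.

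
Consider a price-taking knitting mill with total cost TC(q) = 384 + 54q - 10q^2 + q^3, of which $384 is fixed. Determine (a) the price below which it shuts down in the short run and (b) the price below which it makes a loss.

AVC = 54 - 10q + q^2; minimized at q = 5, giving min AVC = $29. That is the shutdown price.
ATC = 384/q + 54 - 10q + q^2. Setting dATC/dq = −384/q^2 − 10 + 2q = 0 gives q = 8 (since 2·8^3 − 10·8^2 = 384).
min ATC = 384/8 + 54 − 10·8 + 8^2 = $86. That is the break-even price.
Between these two prices the firm operates at a loss; above $86 it earns a profit.

Shutdown price = $29; break-even price = $86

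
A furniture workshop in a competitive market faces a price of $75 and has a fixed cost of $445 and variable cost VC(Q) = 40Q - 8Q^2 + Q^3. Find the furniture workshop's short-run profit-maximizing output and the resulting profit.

Profit = -$151 at Q = 7

AVC = 40 - 8Q + Q^2; min AVC = $24 at Q = 4. Since P = $75 ≥ min AVC, the firm produces.
With MC = 40 - 16Q + 3Q^2, P = MC on the upward-sloping part at Q* = 7.
TR = 75·7 = 525. TC = 445 + 231 = 676. Profit = 525 − 676 = -$151.
By producing, the firm covers all variable cost plus $294 of fixed cost; shutting down would lose the full $445.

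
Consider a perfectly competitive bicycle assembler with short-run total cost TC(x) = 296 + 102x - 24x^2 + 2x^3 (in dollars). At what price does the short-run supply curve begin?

$30 per unit

The shutdown price is the minimum of AVC. VC = 102x - 24x^2 + 2x^3, so AVC = 102 - 24x + 2x^2.
At the minimum of AVC, MC = AVC. MC = 102 - 48x + 6x^2; setting MC = AVC gives 4x^2 - 24x = 0, so x = 6. min AVC = 30.
For P < $30 the firm produces nothing.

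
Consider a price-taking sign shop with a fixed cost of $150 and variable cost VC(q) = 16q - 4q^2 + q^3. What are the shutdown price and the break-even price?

Shutdown price = min AVC. AVC = 16 - 4q + q^2, with vertex at q = 2 and minimum $12.
ATC = 150/q + 16 - 4q + q^2. Setting dATC/dq = −150/q^2 − 4 + 2q = 0 gives q = 5 (since 2·5^3 − 4·5^2 = 150).
min ATC = 150/5 + 16 − 4·5 + 5^2 = $51. That is the break-even price.
For $12 ≤ P < $51 the firm produces at a loss; below $12 it shuts down.

Shutdown price = $12; break-even price = $51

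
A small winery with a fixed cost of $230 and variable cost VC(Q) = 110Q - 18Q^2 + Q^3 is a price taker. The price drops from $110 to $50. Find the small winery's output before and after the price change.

Output falls from 12 to 10

MC = 110 - 36Q + 3Q^2; the shutdown threshold is min AVC = $29 (at Q = 9).
At P = $110 ≥ min AVC, set P = MC on the rising branch: Q = 12.
At P = $50 ≥ min AVC, set P = MC: Q = 10. The firm stays open but cuts output.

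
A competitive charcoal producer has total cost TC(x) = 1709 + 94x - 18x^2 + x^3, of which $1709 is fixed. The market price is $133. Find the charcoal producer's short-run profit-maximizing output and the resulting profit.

AVC = 94 - 18x + x^2 has its minimum $13 at x = 9; price $133 clears that bar, so the firm operates.
MC = 94 - 36x + 3x^2. Setting P = MC and taking the root on the rising branch gives x* = 13.
TR = 133·13 = 1729. TC = 1709 + 377 = 2086. Profit = 1729 − 2086 = -$357.
That loss of $357 beats the $1709 the firm would lose by shutting down; producing recovers $1352 of fixed cost.

Profit = -$357 at x = 13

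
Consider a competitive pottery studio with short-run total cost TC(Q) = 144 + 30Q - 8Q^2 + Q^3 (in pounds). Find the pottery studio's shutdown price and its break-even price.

Shutdown price = £14; break-even price = £42

Shutdown price = min AVC. AVC = 30 - 8Q + Q^2, with vertex at Q = 4 and minimum £14.
ATC = 144/Q + 30 - 8Q + Q^2. Setting dATC/dQ = −144/Q^2 − 8 + 2Q = 0 gives Q = 6 (since 2·6^3 − 8·6^2 = 144).
min ATC = 144/6 + 30 − 8·6 + 6^2 = £42. That is the break-even price.
Between these two prices the firm operates at a loss; above £42 it earns a profit.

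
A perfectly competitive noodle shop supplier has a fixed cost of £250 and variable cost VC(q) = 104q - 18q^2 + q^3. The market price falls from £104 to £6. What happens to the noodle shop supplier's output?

MC = 104 - 36q + 3q^2; the shutdown threshold is min AVC = £23 (at q = 9).
At P = £104 ≥ min AVC, set P = MC on the rising branch: q = 12.
At P = £6 < min AVC = £23, price no longer covers variable cost at any output, so the firm shuts down: q = 0.

Output falls from 12 to 0 (the firm shuts down)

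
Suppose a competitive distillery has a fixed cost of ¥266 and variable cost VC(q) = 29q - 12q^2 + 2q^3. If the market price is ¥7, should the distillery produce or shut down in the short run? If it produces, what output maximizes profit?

Shut down

Strip out fixed cost: VC = 29q - 12q^2 + 2q^3. Then AVC = 29 - 12q + 2q^2 and MC = 29 - 24q + 6q^2.
AVC hits its minimum where MC = AVC, at q = 3, giving min AVC = 29 - 12·3 + 2·3^2 = ¥11.
Since P = ¥7 < min AVC = ¥11, price fails to cover variable cost at any output.
Shutting down limits the loss to fixed cost, ¥266.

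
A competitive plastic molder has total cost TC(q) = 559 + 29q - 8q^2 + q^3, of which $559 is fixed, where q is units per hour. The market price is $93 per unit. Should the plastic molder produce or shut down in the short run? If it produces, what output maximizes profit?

Produce at q = 8

Strip out fixed cost: VC = 29q - 8q^2 + q^3. Then AVC = 29 - 8q + q^2 and MC = 29 - 16q + 3q^2.
The AVC parabola has its vertex at q = 8/2 = 4, where AVC = 29 - 8·4 + 4^2 = $13.
Because $93 ≥ $13, revenue can cover variable cost; the firm operates.
Set P = MC: 93 = 29 - 16q + 3q^2 → -64 - 16q + 3q^2 = 0. The roots are q = -8/3 and q = 8; the profit-maximizing output is on the rising part of MC, so q* = 8.
Check: AVC at q = 8 is $29 ≤ P, so revenue covers variable cost.
Profit = P·q − TC = 93·8 − 791 = -$47, a loss, but smaller than the $559 fixed cost the firm would lose by shutting down.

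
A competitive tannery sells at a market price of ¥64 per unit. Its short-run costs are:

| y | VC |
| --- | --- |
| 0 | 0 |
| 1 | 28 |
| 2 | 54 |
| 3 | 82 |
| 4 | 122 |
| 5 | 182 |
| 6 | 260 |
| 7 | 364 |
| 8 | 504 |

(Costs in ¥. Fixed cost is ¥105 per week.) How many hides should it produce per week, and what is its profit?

Profit at each row (π = 64y − TC): y=0: -105; y=1: -69; y=2: -31; y=3: 5; y=4: 29; y=5: 33; y=6: 19; y=7: -21; y=8: -97.
Profit is maximized at y = 5. AVC there is 182/5 = ¥36.40 ≤ P, so producing beats shutting down (which would give -¥105).

y = 5; profit = ¥33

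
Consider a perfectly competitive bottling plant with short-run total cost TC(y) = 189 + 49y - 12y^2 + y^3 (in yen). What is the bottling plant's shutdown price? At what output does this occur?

¥13 per unit, at y = 6

The shutdown price is the minimum of AVC. VC = 49y - 12y^2 + y^3, so AVC = 49 - 12y + y^2.
At the minimum of AVC, MC = AVC. MC = 49 - 24y + 3y^2; setting MC = AVC gives 2y^2 - 12y = 0, so y = 6. min AVC = 13.
So the shutdown price is ¥13.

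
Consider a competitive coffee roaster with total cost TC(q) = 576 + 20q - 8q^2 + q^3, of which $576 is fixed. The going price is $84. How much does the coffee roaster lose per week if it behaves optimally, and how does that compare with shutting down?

AVC = 20 - 8q + q^2 has its minimum $4 at q = 4; price $84 clears that bar, so the firm operates.
MC = 20 - 16q + 3q^2. Setting P = MC and taking the root on the rising branch gives q* = 8.
TR = 84·8 = 672. TC = 576 + 160 = 736. Profit = 672 − 736 = -$64.
That loss of $64 beats the $576 the firm would lose by shutting down; producing recovers $512 of fixed cost.

Profit = -$64 at q = 8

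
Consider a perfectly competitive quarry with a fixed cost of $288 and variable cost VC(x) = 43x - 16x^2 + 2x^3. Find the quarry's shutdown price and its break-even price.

Shutdown price = $11; break-even price = $67

Shutdown price = min AVC. AVC = 43 - 16x + 2x^2, with vertex at x = 4 and minimum $11.
ATC = 288/x + 43 - 16x + 2x^2. Setting dATC/dx = −288/x^2 − 16 + 4x = 0 gives x = 6 (since 4·6^3 − 16·6^2 = 288).
min ATC = 288/6 + 43 − 16·6 + 2·6^2 = $67. That is the break-even price.
For $11 ≤ P < $67 the firm produces at a loss; below $11 it shuts down.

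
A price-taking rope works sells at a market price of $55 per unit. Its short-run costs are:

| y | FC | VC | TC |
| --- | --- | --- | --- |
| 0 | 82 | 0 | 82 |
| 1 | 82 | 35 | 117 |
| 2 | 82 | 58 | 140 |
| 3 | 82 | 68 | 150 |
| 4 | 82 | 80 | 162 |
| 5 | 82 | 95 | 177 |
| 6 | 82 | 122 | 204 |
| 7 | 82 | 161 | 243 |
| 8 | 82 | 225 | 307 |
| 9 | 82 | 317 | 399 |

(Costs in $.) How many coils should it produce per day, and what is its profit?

Profit at each row (π = 55y − TC): y=0: -82; y=1: -62; y=2: -30; y=3: 15; y=4: 58; y=5: 98; y=6: 126; y=7: 142; y=8: 133; y=9: 96.
Profit is maximized at y = 7. AVC there is 161/7 = $23 ≤ P, so producing beats shutting down (which would give -$82).

y = 7; profit = $142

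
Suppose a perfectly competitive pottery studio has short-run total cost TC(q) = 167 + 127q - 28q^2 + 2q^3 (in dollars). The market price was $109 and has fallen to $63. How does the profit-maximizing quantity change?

Output falls from 9 to 8

AVC = 127 - 28q + 2q^2, minimized at q = 7 where min AVC = $29. MC = 127 - 56q + 6q^2.
With P = $109 above the shutdown price, P = MC gives q = 9.
At P = $63 ≥ min AVC, set P = MC: q = 8. The firm stays open but cuts output.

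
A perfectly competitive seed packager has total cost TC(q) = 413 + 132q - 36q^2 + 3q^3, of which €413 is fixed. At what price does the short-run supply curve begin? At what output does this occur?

€24 per unit, at q = 6

Short-run supply begins at min AVC. From VC = 132q - 36q^2 + 3q^3, AVC = 132 - 36q + 3q^2.
dAVC/dq = -36 + 6q = 0 gives q = 6. min AVC = 132 - 36·6 + 3·6^2 = 24.
For P < €24 the firm produces nothing.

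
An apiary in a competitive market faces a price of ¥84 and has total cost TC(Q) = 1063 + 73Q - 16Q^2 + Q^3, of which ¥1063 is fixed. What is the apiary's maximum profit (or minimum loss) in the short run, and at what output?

Profit = -¥337 at Q = 11

AVC = 73 - 16Q + Q^2; min AVC = ¥9 at Q = 8. Since P = ¥84 ≥ min AVC, the firm produces.
With MC = 73 - 32Q + 3Q^2, P = MC on the upward-sloping part at Q* = 11.
TR = 84·11 = 924. TC = 1063 + 198 = 1261. Profit = 924 − 1261 = -¥337.
By producing, the firm covers all variable cost plus ¥726 of fixed cost; shutting down would lose the full ¥1063.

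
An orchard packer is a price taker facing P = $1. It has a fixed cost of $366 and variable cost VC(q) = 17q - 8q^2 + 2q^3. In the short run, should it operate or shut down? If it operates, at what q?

Shut down

From TC, MC = TC'(q) = 17 - 16q + 6q^2 and AVC = VC/q = 17 - 8q + 2q^2.
The AVC parabola has its vertex at q = 8/4 = 2, where AVC = 17 - 8·2 + 2·2^2 = $9.
P = $1 lies below min AVC = $9; no output level covers variable cost.
Shutting down limits the loss to fixed cost, $366.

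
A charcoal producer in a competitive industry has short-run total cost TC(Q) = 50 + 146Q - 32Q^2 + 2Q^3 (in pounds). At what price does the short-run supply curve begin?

The shutdown price is the minimum of AVC. VC = 146Q - 32Q^2 + 2Q^3, so AVC = 146 - 32Q + 2Q^2.
dAVC/dQ = -32 + 4Q = 0 gives Q = 8. min AVC = 146 - 32·8 + 2·8^2 = 18.
For P < £18 the firm produces nothing.

£18 per unit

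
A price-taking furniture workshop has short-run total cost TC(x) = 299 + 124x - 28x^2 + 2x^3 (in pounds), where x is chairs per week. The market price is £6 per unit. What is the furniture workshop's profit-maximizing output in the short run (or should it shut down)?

Shut down

Strip out fixed cost: VC = 124x - 28x^2 + 2x^3. Then AVC = 124 - 28x + 2x^2 and MC = 124 - 56x + 6x^2.
The AVC parabola has its vertex at x = 28/4 = 7, where AVC = 124 - 28·7 + 2·7^2 = £26.
Since P = £6 < min AVC = £26, price fails to cover variable cost at any output.
Best response: produce nothing and absorb the £299 fixed cost.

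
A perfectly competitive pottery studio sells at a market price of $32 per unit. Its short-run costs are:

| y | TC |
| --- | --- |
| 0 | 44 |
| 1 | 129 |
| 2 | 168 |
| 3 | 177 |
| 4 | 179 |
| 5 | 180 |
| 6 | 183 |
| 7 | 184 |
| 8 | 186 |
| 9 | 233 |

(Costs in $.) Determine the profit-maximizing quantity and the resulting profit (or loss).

y = 8; profit = $70

Compute π = P·y − TC at each output: y=0: -44; y=1: -97; y=2: -104; y=3: -81; y=4: -51; y=5: -20; y=6: 9; y=7: 40; y=8: 70; y=9: 55.
Profit is maximized at y = 8. AVC there is 142/8 = $17.75 ≤ P, so producing beats shutting down (which would give -$44).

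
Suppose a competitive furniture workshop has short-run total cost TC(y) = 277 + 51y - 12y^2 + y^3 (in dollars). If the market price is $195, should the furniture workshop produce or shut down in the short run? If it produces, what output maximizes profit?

Variable cost is VC = 51y - 12y^2 + y^3, so AVC = VC/y = 51 - 12y + y^2 and MC = dTC/dy = 51 - 24y + 3y^2.
The AVC parabola has its vertex at y = 12/2 = 6, where AVC = 51 - 12·6 + 6^2 = $15.
Since P = $195 ≥ min AVC = $15, price covers variable cost and the firm should produce.
Solving P = MC: -144 - 24y + 3y^2 = 0 ⇒ y = -4 or 12. On the upward-sloping branch, y* = 12.
Check: AVC at y = 12 is $51 ≤ P, so revenue covers variable cost.
Profit = P·y − TC = 195·12 − 889 = $1451.

Produce at y = 12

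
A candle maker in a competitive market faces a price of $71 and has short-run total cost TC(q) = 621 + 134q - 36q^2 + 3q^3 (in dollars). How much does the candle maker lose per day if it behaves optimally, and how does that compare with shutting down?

AVC = 134 - 36q + 3q^2; min AVC = $26 at q = 6. Since P = $71 ≥ min AVC, the firm produces.
MC = 134 - 72q + 9q^2. Setting P = MC and taking the root on the rising branch gives q* = 7.
TR = 71·7 = 497. TC = 621 + 203 = 824. Profit = 497 − 824 = -$327.
Shutting down would mean losing the fixed cost of $621, so operating at a loss of $327 is better by $294.

Profit = -$327 at q = 7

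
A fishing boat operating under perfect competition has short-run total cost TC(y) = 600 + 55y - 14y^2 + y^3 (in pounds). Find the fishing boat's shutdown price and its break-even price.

Shutdown price = £6; break-even price = £75

Shutdown price = min AVC. AVC = 55 - 14y + y^2, with vertex at y = 7 and minimum £6.
ATC = 600/y + 55 - 14y + y^2. Setting dATC/dy = −600/y^2 − 14 + 2y = 0 gives y = 10 (since 2·10^3 − 14·10^2 = 600).
min ATC = 600/10 + 55 − 14·10 + 10^2 = £75. That is the break-even price.
Between these two prices the firm operates at a loss; above £75 it earns a profit.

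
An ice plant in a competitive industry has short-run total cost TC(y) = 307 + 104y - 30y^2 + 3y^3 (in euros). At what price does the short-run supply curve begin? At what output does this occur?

Short-run supply begins at min AVC. From VC = 104y - 30y^2 + 3y^3, AVC = 104 - 30y + 3y^2.
At the minimum of AVC, MC = AVC. MC = 104 - 60y + 9y^2; setting MC = AVC gives 6y^2 - 30y = 0, so y = 5. min AVC = 29.
For P < €29 the firm produces nothing.

€29 per unit, at y = 5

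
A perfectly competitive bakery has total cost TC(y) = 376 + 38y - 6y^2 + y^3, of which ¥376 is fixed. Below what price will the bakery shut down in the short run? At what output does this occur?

Short-run supply begins at min AVC. From VC = 38y - 6y^2 + y^3, AVC = 38 - 6y + y^2.
At the minimum of AVC, MC = AVC. MC = 38 - 12y + 3y^2; setting MC = AVC gives 2y^2 - 6y = 0, so y = 3. min AVC = 29.
The firm shuts down for any P below ¥29.

¥29 per unit, at y = 3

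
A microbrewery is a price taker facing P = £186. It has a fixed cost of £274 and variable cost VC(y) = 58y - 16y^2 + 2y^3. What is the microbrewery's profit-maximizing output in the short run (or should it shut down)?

Produce at y = 8

From TC, MC = TC'(y) = 58 - 32y + 6y^2 and AVC = VC/y = 58 - 16y + 2y^2.
The AVC parabola has its vertex at y = 16/4 = 4, where AVC = 58 - 16·4 + 2·4^2 = £26.
Since P = £186 ≥ min AVC = £26, price covers variable cost and the firm should produce.
Solving P = MC: -128 - 32y + 6y^2 = 0 ⇒ y = -8/3 or 8. On the upward-sloping branch, y* = 8.
Check: AVC at y = 8 is £58 ≤ P, so revenue covers variable cost.
Profit = P·y − TC = 186·8 − 738 = £750.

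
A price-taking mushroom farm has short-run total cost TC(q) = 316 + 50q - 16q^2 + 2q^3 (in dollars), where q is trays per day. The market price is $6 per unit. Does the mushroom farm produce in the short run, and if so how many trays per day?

Variable cost is VC = 50q - 16q^2 + 2q^3, so AVC = VC/q = 50 - 16q + 2q^2 and MC = dTC/dq = 50 - 32q + 6q^2.
AVC is minimized where dAVC/dq = -16 + 4q = 0, at q = 4; min AVC = 50 - 16·4 + 2·4^2 = $18.
With P < min AVC ($6 < $18), every unit sold adds to the loss.
The firm minimizes its loss by shutting down and losing only its fixed cost of $316.

Shut down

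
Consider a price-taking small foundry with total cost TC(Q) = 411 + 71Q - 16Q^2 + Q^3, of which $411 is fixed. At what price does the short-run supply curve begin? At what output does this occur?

$7 per unit, at Q = 8

The firm shuts down when price falls below the minimum of average variable cost. AVC = VC/Q = 71 - 16Q + Q^2.
dAVC/dQ = -16 + 2Q = 0 gives Q = 8. min AVC = 71 - 16·8 + 8^2 = 7.
The firm shuts down for any P below $7.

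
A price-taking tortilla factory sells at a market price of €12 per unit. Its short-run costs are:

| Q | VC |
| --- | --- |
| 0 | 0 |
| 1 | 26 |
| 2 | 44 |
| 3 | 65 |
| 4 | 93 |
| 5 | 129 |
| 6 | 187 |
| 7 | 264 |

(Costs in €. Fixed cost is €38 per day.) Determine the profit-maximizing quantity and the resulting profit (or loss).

Tabulate TR − TC: Q=0: -38; Q=1: -52; Q=2: -58; Q=3: -67; Q=4: -83; Q=5: -107; Q=6: -153; Q=7: -218.
Profit is highest at Q = 0. Equivalently, the lowest AVC in the table is 65/3 ≈ €21.67 at Q = 3, and P = €12 falls below it — price never covers variable cost, so the firm shuts down and loses only its fixed cost.

Q = 0 (shut down); profit = -€38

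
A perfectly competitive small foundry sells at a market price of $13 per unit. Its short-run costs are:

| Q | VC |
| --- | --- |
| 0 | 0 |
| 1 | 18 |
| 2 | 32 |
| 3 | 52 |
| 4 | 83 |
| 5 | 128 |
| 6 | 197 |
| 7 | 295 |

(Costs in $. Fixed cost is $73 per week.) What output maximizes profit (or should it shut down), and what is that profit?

Compute π = P·Q − TC at each output: Q=0: -73; Q=1: -78; Q=2: -79; Q=3: -86; Q=4: -104; Q=5: -136; Q=6: -192; Q=7: -277.
Profit is highest at Q = 0. Equivalently, the lowest AVC in the table is 32/2 ≈ $16 at Q = 2, and P = $13 falls below it — price never covers variable cost, so the firm shuts down and loses only its fixed cost.

Q = 0 (shut down); profit = -$73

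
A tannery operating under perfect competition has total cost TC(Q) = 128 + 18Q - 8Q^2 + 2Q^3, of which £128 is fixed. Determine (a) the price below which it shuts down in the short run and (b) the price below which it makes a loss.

AVC = 18 - 8Q + 2Q^2; minimized at Q = 2, giving min AVC = £10. That is the shutdown price.
ATC = 128/Q + 18 - 8Q + 2Q^2. Setting dATC/dQ = −128/Q^2 − 8 + 4Q = 0 gives Q = 4 (since 4·4^3 − 8·4^2 = 128).
min ATC = 128/4 + 18 − 8·4 + 2·4^2 = £50. That is the break-even price.
For £10 ≤ P < £50 the firm produces at a loss; below £10 it shuts down.

Shutdown price = £10; break-even price = £50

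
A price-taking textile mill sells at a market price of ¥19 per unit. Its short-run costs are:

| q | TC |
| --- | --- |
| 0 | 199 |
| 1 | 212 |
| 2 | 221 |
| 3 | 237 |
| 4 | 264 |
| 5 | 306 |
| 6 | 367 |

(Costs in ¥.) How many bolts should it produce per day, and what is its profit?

Profit at each row (π = 19q − TC): q=0: -199; q=1: -193; q=2: -183; q=3: -180; q=4: -188; q=5: -211; q=6: -253.
Profit is maximized at q = 3. AVC there is 38/3 = ¥12.67 ≤ P, so producing beats shutting down (which would give -¥199).

q = 3; profit = -¥180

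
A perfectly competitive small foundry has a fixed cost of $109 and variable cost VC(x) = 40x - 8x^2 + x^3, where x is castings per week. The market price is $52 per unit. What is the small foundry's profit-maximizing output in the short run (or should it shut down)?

Strip out fixed cost: VC = 40x - 8x^2 + x^3. Then AVC = 40 - 8x + x^2 and MC = 40 - 16x + 3x^2.
AVC is minimized where dAVC/dx = -8 + 2x = 0, at x = 4; min AVC = 40 - 8·4 + 4^2 = $24.
P = $52 exceeds min AVC = $24, so the firm stays open.
P = MC gives -12 - 16x + 3x^2 = 0, with roots -2/3 and 6. Take the larger (rising MC): x* = 6.
Check: AVC at x = 6 is $28 ≤ P, so revenue covers variable cost.
Profit = P·x − TC = 52·6 − 277 = $35.

Produce at x = 6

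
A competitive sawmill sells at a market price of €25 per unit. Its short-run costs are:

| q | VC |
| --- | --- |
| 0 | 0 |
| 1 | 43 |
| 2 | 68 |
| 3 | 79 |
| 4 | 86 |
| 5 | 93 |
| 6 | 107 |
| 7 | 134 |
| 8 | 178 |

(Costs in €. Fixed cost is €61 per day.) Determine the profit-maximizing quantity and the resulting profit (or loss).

q = 6; profit = -€18

Profit at each row (π = 25q − TC): q=0: -61; q=1: -79; q=2: -79; q=3: -65; q=4: -47; q=5: -29; q=6: -18; q=7: -20; q=8: -39.
Profit is maximized at q = 6. AVC there is 107/6 = €17.83 ≤ P, so producing beats shutting down (which would give -€61).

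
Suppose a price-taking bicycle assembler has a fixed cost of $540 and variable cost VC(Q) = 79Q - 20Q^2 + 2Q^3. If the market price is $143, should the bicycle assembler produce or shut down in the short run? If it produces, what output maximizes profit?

Strip out fixed cost: VC = 79Q - 20Q^2 + 2Q^3. Then AVC = 79 - 20Q + 2Q^2 and MC = 79 - 40Q + 6Q^2.
AVC hits its minimum where MC = AVC, at Q = 5, giving min AVC = 79 - 20·5 + 2·5^2 = $29.
Because $143 ≥ $29, revenue can cover variable cost; the firm operates.
Set P = MC: 143 = 79 - 40Q + 6Q^2 → -64 - 40Q + 6Q^2 = 0. The roots are Q = -4/3 and Q = 8; the profit-maximizing output is on the rising part of MC, so Q* = 8.
Check: AVC at Q = 8 is $47 ≤ P, so revenue covers variable cost.
Profit = P·Q − TC = 143·8 − 916 = $228.

Produce at Q = 8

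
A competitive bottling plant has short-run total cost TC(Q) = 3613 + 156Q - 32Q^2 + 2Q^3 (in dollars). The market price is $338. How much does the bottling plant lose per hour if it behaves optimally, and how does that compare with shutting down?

AVC = 156 - 32Q + 2Q^2; min AVC = $28 at Q = 8. Since P = $338 ≥ min AVC, the firm produces.
With MC = 156 - 64Q + 6Q^2, P = MC on the upward-sloping part at Q* = 13.
TR = 338·13 = 4394. TC = 3613 + 1014 = 4627. Profit = 4394 − 4627 = -$233.
Shutting down would mean losing the fixed cost of $3613, so operating at a loss of $233 is better by $3380.

Profit = -$233 at Q = 13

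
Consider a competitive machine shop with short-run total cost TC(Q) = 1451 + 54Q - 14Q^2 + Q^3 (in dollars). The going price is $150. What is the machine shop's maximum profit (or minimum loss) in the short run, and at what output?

Profit = -$11 at Q = 12

AVC = 54 - 14Q + Q^2; min AVC = $5 at Q = 7. Since P = $150 ≥ min AVC, the firm produces.
MC = 54 - 28Q + 3Q^2. Setting P = MC and taking the root on the rising branch gives Q* = 12.
TR = 150·12 = 1800. TC = 1451 + 360 = 1811. Profit = 1800 − 1811 = -$11.
Shutting down would mean losing the fixed cost of $1451, so operating at a loss of $11 is better by $1440.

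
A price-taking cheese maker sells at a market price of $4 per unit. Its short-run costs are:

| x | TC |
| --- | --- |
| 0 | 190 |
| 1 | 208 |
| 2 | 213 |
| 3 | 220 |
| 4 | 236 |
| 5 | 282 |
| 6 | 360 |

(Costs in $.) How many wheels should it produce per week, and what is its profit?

Compute π = P·x − TC at each output: x=0: -190; x=1: -204; x=2: -205; x=3: -208; x=4: -220; x=5: -262; x=6: -336.
Profit is highest at x = 0. Equivalently, the lowest AVC in the table is 30/3 ≈ $10 at x = 3, and P = $4 falls below it — price never covers variable cost, so the firm shuts down and loses only its fixed cost.

x = 0 (shut down); profit = -$190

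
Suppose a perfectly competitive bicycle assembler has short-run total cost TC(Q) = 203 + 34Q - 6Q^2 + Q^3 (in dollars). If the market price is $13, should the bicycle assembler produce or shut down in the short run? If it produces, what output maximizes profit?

Shut down

Variable cost is VC = 34Q - 6Q^2 + Q^3, so AVC = VC/Q = 34 - 6Q + Q^2 and MC = dTC/dQ = 34 - 12Q + 3Q^2.
AVC hits its minimum where MC = AVC, at Q = 3, giving min AVC = 34 - 6·3 + 3^2 = $25.
Since P = $13 < min AVC = $25, price fails to cover variable cost at any output.
Shutting down limits the loss to fixed cost, $203.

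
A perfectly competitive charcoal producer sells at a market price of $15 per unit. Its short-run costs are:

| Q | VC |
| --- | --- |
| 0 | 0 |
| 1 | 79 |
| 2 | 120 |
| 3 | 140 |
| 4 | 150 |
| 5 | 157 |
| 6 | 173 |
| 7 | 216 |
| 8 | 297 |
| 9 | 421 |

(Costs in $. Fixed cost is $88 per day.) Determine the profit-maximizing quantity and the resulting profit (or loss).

Q = 0 (shut down); profit = -$88

Compute π = P·Q − TC at each output: Q=0: -88; Q=1: -152; Q=2: -178; Q=3: -183; Q=4: -178; Q=5: -170; Q=6: -171; Q=7: -199; Q=8: -265; Q=9: -374.
Profit is highest at Q = 0. Equivalently, the lowest AVC in the table is 173/6 ≈ $28.83 at Q = 6, and P = $15 falls below it — price never covers variable cost, so the firm shuts down and loses only its fixed cost.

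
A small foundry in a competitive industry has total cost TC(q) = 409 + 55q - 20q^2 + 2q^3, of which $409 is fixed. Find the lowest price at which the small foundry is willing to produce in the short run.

The shutdown price is the minimum of AVC. VC = 55q - 20q^2 + 2q^3, so AVC = 55 - 20q + 2q^2.
At the minimum of AVC, MC = AVC. MC = 55 - 40q + 6q^2; setting MC = AVC gives 4q^2 - 20q = 0, so q = 5. min AVC = 5.
So the shutdown price is $5.

$5 per unit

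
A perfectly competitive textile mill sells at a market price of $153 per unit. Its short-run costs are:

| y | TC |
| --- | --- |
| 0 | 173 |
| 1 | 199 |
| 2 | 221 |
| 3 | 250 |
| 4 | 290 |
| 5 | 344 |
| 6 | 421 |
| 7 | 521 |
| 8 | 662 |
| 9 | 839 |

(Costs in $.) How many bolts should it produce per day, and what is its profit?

Tabulate TR − TC: y=0: -173; y=1: -46; y=2: 85; y=3: 209; y=4: 322; y=5: 421; y=6: 497; y=7: 550; y=8: 562; y=9: 538.
Profit is maximized at y = 8. AVC there is 489/8 = $61.12 ≤ P, so producing beats shutting down (which would give -$173).

y = 8; profit = $562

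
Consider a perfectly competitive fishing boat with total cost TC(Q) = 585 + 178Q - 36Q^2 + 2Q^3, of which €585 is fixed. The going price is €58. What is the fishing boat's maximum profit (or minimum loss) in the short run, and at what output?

Profit = -€185 at Q = 10

AVC = 178 - 36Q + 2Q^2; min AVC = €16 at Q = 9. Since P = €58 ≥ min AVC, the firm produces.
MC = 178 - 72Q + 6Q^2. Setting P = MC and taking the root on the rising branch gives Q* = 10.
TR = 58·10 = 580. TC = 585 + 180 = 765. Profit = 580 − 765 = -€185.
That loss of €185 beats the €585 the firm would lose by shutting down; producing recovers €400 of fixed cost.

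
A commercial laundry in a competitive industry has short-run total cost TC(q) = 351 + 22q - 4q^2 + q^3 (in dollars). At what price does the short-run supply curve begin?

$18 per unit

The firm shuts down when price falls below the minimum of average variable cost. AVC = VC/q = 22 - 4q + q^2.
dAVC/dq = -4 + 2q = 0 gives q = 2. min AVC = 22 - 4·2 + 2^2 = 18.
For P < $18 the firm produces nothing.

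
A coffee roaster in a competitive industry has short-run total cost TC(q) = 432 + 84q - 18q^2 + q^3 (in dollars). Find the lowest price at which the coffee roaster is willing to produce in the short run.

The shutdown price is the minimum of AVC. VC = 84q - 18q^2 + q^3, so AVC = 84 - 18q + q^2.
dAVC/dq = -18 + 2q = 0 gives q = 9. min AVC = 84 - 18·9 + 9^2 = 3.
The firm shuts down for any P below $3.

$3 per unit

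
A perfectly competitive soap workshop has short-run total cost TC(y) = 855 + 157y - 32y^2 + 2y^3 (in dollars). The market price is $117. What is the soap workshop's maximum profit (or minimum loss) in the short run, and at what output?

Profit = -$55 at y = 10

AVC = 157 - 32y + 2y^2; min AVC = $29 at y = 8. Since P = $117 ≥ min AVC, the firm produces.
With MC = 157 - 64y + 6y^2, P = MC on the upward-sloping part at y* = 10.
TR = 117·10 = 1170. TC = 855 + 370 = 1225. Profit = 1170 − 1225 = -$55.
Shutting down would mean losing the fixed cost of $855, so operating at a loss of $55 is better by $800.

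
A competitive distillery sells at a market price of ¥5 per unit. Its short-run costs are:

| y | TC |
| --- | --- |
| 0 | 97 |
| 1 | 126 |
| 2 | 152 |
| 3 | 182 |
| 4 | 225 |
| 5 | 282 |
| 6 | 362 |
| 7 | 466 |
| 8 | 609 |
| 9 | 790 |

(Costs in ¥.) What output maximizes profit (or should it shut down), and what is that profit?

Compute π = P·y − TC at each output: y=0: -97; y=1: -121; y=2: -142; y=3: -167; y=4: -205; y=5: -257; y=6: -332; y=7: -431; y=8: -569; y=9: -745.
Profit is highest at y = 0. Equivalently, the lowest AVC in the table is 55/2 ≈ ¥27.50 at y = 2, and P = ¥5 falls below it — price never covers variable cost, so the firm shuts down and loses only its fixed cost.

y = 0 (shut down); profit = -¥97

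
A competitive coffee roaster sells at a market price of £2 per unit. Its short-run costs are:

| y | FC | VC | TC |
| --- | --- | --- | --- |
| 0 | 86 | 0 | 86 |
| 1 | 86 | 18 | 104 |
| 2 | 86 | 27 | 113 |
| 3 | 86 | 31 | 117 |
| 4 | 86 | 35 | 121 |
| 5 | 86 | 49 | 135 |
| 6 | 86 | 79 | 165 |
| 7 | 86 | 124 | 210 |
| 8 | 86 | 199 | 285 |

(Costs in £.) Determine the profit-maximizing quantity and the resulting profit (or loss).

y = 0 (shut down); profit = -£86

Compute π = P·y − TC at each output: y=0: -86; y=1: -102; y=2: -109; y=3: -111; y=4: -113; y=5: -125; y=6: -153; y=7: -196; y=8: -269.
Profit is highest at y = 0. Equivalently, the lowest AVC in the table is 35/4 ≈ £8.75 at y = 4, and P = £2 falls below it — price never covers variable cost, so the firm shuts down and loses only its fixed cost.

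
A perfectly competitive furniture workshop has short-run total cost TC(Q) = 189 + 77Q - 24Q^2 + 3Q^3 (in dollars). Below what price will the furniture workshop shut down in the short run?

$29 per unit

Short-run supply begins at min AVC. From VC = 77Q - 24Q^2 + 3Q^3, AVC = 77 - 24Q + 3Q^2.
dAVC/dQ = -24 + 6Q = 0 gives Q = 4. min AVC = 77 - 24·4 + 3·4^2 = 29.
For P < $29 the firm produces nothing.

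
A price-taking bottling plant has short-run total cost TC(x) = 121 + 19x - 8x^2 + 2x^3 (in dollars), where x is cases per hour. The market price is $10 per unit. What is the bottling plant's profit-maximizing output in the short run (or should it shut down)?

Shut down

Strip out fixed cost: VC = 19x - 8x^2 + 2x^3. Then AVC = 19 - 8x + 2x^2 and MC = 19 - 16x + 6x^2.
AVC hits its minimum where MC = AVC, at x = 2, giving min AVC = 19 - 8·2 + 2·2^2 = $11.
P = $10 lies below min AVC = $11; no output level covers variable cost.
Shutting down limits the loss to fixed cost, $121.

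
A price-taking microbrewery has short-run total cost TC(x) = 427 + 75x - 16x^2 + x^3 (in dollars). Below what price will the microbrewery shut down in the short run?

$11 per unit

The shutdown price is the minimum of AVC. VC = 75x - 16x^2 + x^3, so AVC = 75 - 16x + x^2.
At the minimum of AVC, MC = AVC. MC = 75 - 32x + 3x^2; setting MC = AVC gives 2x^2 - 16x = 0, so x = 8. min AVC = 11.
For P < $11 the firm produces nothing.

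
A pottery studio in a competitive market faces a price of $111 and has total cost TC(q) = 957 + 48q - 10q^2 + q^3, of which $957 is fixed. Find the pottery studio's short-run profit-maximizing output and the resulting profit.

AVC = 48 - 10q + q^2 has its minimum $23 at q = 5; price $111 clears that bar, so the firm operates.
MC = 48 - 20q + 3q^2. Setting P = MC and taking the root on the rising branch gives q* = 9.
TR = 111·9 = 999. TC = 957 + 351 = 1308. Profit = 999 − 1308 = -$309.
That loss of $309 beats the $957 the firm would lose by shutting down; producing recovers $648 of fixed cost.

Profit = -$309 at q = 9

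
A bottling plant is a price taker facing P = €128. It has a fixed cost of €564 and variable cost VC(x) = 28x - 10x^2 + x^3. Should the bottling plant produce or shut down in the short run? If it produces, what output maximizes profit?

Variable cost is VC = 28x - 10x^2 + x^3, so AVC = VC/x = 28 - 10x + x^2 and MC = dTC/dx = 28 - 20x + 3x^2.
The AVC parabola has its vertex at x = 10/2 = 5, where AVC = 28 - 10·5 + 5^2 = €3.
P = €128 exceeds min AVC = €3, so the firm stays open.
P = MC gives -100 - 20x + 3x^2 = 0, with roots -10/3 and 10. Take the larger (rising MC): x* = 10.
Check: AVC at x = 10 is €28 ≤ P, so revenue covers variable cost.
Profit = P·x − TC = 128·10 − 844 = €436.

Produce at x = 10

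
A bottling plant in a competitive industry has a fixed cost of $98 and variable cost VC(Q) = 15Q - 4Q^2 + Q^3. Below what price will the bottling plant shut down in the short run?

The firm shuts down when price falls below the minimum of average variable cost. AVC = VC/Q = 15 - 4Q + Q^2.
dAVC/dQ = -4 + 2Q = 0 gives Q = 2. min AVC = 15 - 4·2 + 2^2 = 11.
So the shutdown price is $11.

$11 per unit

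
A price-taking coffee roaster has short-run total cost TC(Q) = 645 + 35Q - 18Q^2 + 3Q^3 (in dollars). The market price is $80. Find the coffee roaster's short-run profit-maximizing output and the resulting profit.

Profit = -$345 at Q = 5

AVC = 35 - 18Q + 3Q^2; min AVC = $8 at Q = 3. Since P = $80 ≥ min AVC, the firm produces.
With MC = 35 - 36Q + 9Q^2, P = MC on the upward-sloping part at Q* = 5.
TR = 80·5 = 400. TC = 645 + 100 = 745. Profit = 400 − 745 = -$345.
That loss of $345 beats the $645 the firm would lose by shutting down; producing recovers $300 of fixed cost.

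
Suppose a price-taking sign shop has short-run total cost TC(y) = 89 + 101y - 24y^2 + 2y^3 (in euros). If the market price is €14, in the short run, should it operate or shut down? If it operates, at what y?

Strip out fixed cost: VC = 101y - 24y^2 + 2y^3. Then AVC = 101 - 24y + 2y^2 and MC = 101 - 48y + 6y^2.
AVC hits its minimum where MC = AVC, at y = 6, giving min AVC = 101 - 24·6 + 2·6^2 = €29.
Since P = €14 < min AVC = €29, price fails to cover variable cost at any output.
The firm minimizes its loss by shutting down and losing only its fixed cost of €89.

Shut down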